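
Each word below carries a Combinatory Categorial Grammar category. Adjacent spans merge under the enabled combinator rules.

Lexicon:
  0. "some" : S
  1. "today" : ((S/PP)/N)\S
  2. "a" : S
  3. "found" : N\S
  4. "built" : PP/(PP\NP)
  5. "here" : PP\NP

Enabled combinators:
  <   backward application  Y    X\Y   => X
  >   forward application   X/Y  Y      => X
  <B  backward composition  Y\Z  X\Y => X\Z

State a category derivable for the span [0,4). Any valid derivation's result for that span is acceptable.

[0,6] S   >
  [0,4] S/PP   >
    [0,2] (S/PP)/N   <
      [0,1] "some" : S
      [1,2] "today" : ((S/PP)/N)\S
    [2,4] N   <
      [2,3] "a" : S
      [3,4] "found" : N\S
  [4,6] PP   >
    [4,5] "built" : PP/(PP\NP)
    [5,6] "here" : PP\NP

S/PP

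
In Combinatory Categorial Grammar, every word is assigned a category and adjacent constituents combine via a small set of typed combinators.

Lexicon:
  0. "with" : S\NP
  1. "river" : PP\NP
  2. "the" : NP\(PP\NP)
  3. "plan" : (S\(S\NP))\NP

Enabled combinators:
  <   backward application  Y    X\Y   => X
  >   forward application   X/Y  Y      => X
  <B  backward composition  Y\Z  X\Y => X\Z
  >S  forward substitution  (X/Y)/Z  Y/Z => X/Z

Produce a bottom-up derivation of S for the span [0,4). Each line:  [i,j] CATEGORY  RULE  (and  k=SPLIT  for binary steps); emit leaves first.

[0,4] S   <
  [0,1] "with" : S\NP
  [1,4] S\(S\NP)   <
    [1,3] NP   <
      [1,2] "river" : PP\NP
      [2,3] "the" : NP\(PP\NP)
    [3,4] "plan" : (S\(S\NP))\NP

[0,1] S\NP  lex  "with"
[1,2] PP\NP  lex  "river"
[2,3] NP\(PP\NP)  lex  "the"
[1,3] NP  <  k=2
[3,4] (S\(S\NP))\NP  lex  "plan"
[1,4] S\(S\NP)  <  k=3
[0,4] S  <  k=1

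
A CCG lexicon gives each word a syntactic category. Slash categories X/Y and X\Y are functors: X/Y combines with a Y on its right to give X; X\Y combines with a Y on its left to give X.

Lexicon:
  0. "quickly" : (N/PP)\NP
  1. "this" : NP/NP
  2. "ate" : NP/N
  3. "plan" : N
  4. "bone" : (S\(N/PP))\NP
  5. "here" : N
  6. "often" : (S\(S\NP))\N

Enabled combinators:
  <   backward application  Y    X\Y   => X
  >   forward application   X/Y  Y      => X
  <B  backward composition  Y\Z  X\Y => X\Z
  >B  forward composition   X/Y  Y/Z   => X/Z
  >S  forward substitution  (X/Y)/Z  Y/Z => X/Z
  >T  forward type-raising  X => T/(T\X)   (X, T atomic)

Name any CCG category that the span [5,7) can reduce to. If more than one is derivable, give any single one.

S\(S\NP)

[0,7] S   <
  [0,5] S\NP   <B
    [0,1] "quickly" : (N/PP)\NP
    [1,5] S\(N/PP)   <
      [1,4] NP   >
        [1,3] NP/N   >B
          [1,2] "this" : NP/NP
          [2,3] "ate" : NP/N
        [3,4] "plan" : N
      [4,5] "bone" : (S\(N/PP))\NP
  [5,7] S\(S\NP)   <
    [5,6] "here" : N
    [6,7] "often" : (S\(S\NP))\N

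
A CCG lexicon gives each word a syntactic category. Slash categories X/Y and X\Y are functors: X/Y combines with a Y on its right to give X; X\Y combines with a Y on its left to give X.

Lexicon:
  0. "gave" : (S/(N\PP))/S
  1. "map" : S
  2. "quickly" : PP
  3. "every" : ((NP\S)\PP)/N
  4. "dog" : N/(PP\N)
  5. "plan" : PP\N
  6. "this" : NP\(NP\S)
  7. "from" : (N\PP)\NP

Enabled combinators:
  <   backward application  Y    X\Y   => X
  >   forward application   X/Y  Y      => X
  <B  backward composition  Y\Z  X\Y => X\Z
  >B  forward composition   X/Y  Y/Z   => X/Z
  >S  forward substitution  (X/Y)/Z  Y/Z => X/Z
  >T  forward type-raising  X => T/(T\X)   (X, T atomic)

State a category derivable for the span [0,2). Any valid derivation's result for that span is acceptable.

[0,8] S   >
  [0,2] S/(N\PP)   >
    [0,1] "gave" : (S/(N\PP))/S
    [1,2] "map" : S
  [2,8] N\PP   <
    [2,7] NP   <
      [2,6] NP\S   <
        [2,3] "quickly" : PP
        [3,6] (NP\S)\PP   >
          [3,4] "every" : ((NP\S)\PP)/N
          [4,6] N   >
            [4,5] "dog" : N/(PP\N)
            [5,6] "plan" : PP\N
      [6,7] "this" : NP\(NP\S)
    [7,8] "from" : (N\PP)\NP

S/(N\PP)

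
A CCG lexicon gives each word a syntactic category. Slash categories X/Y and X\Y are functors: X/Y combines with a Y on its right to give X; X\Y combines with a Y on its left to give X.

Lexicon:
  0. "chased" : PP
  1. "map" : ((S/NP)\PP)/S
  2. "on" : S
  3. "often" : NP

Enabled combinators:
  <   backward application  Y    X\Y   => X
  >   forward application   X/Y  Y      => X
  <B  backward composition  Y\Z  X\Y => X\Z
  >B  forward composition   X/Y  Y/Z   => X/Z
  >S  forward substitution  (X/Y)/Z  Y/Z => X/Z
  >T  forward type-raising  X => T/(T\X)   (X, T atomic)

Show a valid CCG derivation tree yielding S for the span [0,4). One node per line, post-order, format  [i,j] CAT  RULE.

[0,4] S   >
  [0,3] S/NP   <
    [0,1] "chased" : PP
    [1,3] (S/NP)\PP   >
      [1,2] "map" : ((S/NP)\PP)/S
      [2,3] "on" : S
  [3,4] "often" : NP

[0,1] PP  lex  "chased"
[1,2] ((S/NP)\PP)/S  lex  "map"
[2,3] S  lex  "on"
[1,3] (S/NP)\PP  >  k=2
[0,3] S/NP  <  k=1
[3,4] NP  lex  "often"
[0,4] S  >  k=3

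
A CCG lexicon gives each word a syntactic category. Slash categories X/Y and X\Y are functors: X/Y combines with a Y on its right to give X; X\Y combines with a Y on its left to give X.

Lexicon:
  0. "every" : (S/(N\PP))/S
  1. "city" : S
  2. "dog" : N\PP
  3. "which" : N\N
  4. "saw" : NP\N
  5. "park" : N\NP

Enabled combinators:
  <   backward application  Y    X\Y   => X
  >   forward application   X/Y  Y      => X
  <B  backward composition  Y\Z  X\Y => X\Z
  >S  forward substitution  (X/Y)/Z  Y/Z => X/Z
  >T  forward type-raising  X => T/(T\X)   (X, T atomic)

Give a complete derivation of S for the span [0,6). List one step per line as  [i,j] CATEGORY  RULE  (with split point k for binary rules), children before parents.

[0,1] (S/(N\PP))/S  lex  "every"
[1,2] S  lex  "city"
[0,2] S/(N\PP)  >  k=1
[2,3] N\PP  lex  "dog"
[3,4] N\N  lex  "which"
[2,4] N\PP  <B  k=3
[4,5] NP\N  lex  "saw"
[5,6] N\NP  lex  "park"
[4,6] N\N  <B  k=5
[2,6] N\PP  <B  k=4
[0,6] S  >  k=2

[0,6] S   >
  [0,2] S/(N\PP)   >
    [0,1] "every" : (S/(N\PP))/S
    [1,2] "city" : S
  [2,6] N\PP   <B
    [2,4] N\PP   <B
      [2,3] "dog" : N\PP
      [3,4] "which" : N\N
    [4,6] N\N   <B
      [4,5] "saw" : NP\N
      [5,6] "park" : N\NP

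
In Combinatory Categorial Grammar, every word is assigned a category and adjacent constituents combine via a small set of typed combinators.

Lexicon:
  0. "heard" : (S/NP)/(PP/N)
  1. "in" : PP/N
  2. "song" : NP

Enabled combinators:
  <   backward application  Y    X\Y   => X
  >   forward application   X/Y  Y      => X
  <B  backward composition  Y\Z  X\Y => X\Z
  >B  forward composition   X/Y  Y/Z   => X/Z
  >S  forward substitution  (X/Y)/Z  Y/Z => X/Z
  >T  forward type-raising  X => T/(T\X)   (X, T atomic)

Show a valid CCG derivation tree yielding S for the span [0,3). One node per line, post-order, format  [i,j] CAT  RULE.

[0,3] S   >
  [0,2] S/NP   >
    [0,1] "heard" : (S/NP)/(PP/N)
    [1,2] "in" : PP/N
  [2,3] "song" : NP

[0,1] (S/NP)/(PP/N)  lex  "heard"
[1,2] PP/N  lex  "in"
[0,2] S/NP  >  k=1
[2,3] NP  lex  "song"
[0,3] S  >  k=2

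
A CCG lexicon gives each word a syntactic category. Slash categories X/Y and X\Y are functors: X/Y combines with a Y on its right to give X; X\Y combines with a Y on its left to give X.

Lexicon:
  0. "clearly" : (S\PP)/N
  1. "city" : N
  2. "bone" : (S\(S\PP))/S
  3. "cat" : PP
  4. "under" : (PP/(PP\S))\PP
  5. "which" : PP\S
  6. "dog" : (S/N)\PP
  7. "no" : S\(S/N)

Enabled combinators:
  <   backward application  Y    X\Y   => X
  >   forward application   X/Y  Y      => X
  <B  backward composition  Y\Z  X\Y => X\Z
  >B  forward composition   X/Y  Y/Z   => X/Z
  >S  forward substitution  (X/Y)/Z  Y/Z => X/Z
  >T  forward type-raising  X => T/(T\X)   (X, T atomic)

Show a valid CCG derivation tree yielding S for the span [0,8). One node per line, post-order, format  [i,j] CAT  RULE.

[0,1] (S\PP)/N  lex  "clearly"
[1,2] N  lex  "city"
[0,2] S\PP  >  k=1
[2,3] (S\(S\PP))/S  lex  "bone"
[3,4] PP  lex  "cat"
[4,5] (PP/(PP\S))\PP  lex  "under"
[3,5] PP/(PP\S)  <  k=4
[5,6] PP\S  lex  "which"
[3,6] PP  >  k=5
[6,7] (S/N)\PP  lex  "dog"
[3,7] S/N  <  k=6
[7,8] S\(S/N)  lex  "no"
[3,8] S  <  k=7
[2,8] S\(S\PP)  >  k=3
[0,8] S  <  k=2

[0,8] S   <
  [0,2] S\PP   >
    [0,1] "clearly" : (S\PP)/N
    [1,2] "city" : N
  [2,8] S\(S\PP)   >
    [2,3] "bone" : (S\(S\PP))/S
    [3,8] S   <
      [3,7] S/N   <
        [3,6] PP   >
          [3,5] PP/(PP\S)   <
            [3,4] "cat" : PP
            [4,5] "under" : (PP/(PP\S))\PP
          [5,6] "which" : PP\S
        [6,7] "dog" : (S/N)\PP
      [7,8] "no" : S\(S/N)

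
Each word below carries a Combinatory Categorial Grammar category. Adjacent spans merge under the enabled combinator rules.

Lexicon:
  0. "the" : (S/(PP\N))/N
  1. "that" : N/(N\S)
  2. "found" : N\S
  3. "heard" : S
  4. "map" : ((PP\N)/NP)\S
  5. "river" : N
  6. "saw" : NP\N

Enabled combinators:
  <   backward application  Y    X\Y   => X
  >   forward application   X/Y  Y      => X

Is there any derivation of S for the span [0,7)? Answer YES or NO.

[0,7] S   >
  [0,3] S/(PP\N)   >
    [0,1] "the" : (S/(PP\N))/N
    [1,3] N   >
      [1,2] "that" : N/(N\S)
      [2,3] "found" : N\S
  [3,7] PP\N   >
    [3,5] (PP\N)/NP   <
      [3,4] "heard" : S
      [4,5] "map" : ((PP\N)/NP)\S
    [5,7] NP   <
      [5,6] "river" : N
      [6,7] "saw" : NP\N

YES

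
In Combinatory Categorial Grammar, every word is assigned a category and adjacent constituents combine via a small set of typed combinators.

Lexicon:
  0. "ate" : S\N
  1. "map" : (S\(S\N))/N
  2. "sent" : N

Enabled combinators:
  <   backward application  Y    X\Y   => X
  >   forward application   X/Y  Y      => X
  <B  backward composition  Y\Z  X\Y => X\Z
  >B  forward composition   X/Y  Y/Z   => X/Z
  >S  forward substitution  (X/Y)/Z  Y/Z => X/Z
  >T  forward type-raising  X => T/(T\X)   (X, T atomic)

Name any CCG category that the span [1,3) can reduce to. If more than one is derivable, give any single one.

[0,3] S   <
  [0,1] "ate" : S\N
  [1,3] S\(S\N)   >
    [1,2] "map" : (S\(S\N))/N
    [2,3] "sent" : N

S\(S\N)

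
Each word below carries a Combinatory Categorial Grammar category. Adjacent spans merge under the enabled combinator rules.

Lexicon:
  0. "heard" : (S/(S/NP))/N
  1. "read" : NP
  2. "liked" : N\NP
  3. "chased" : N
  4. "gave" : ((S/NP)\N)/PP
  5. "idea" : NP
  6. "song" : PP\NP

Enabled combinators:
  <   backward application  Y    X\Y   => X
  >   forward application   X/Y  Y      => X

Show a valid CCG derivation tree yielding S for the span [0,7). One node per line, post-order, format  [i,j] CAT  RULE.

[0,7] S   >
  [0,3] S/(S/NP)   >
    [0,1] "heard" : (S/(S/NP))/N
    [1,3] N   <
      [1,2] "read" : NP
      [2,3] "liked" : N\NP
  [3,7] S/NP   <
    [3,4] "chased" : N
    [4,7] (S/NP)\N   >
      [4,5] "gave" : ((S/NP)\N)/PP
      [5,7] PP   <
        [5,6] "idea" : NP
        [6,7] "song" : PP\NP

[0,1] (S/(S/NP))/N  lex  "heard"
[1,2] NP  lex  "read"
[2,3] N\NP  lex  "liked"
[1,3] N  <  k=2
[0,3] S/(S/NP)  >  k=1
[3,4] N  lex  "chased"
[4,5] ((S/NP)\N)/PP  lex  "gave"
[5,6] NP  lex  "idea"
[6,7] PP\NP  lex  "song"
[5,7] PP  <  k=6
[4,7] (S/NP)\N  >  k=5
[3,7] S/NP  <  k=4
[0,7] S  >  k=3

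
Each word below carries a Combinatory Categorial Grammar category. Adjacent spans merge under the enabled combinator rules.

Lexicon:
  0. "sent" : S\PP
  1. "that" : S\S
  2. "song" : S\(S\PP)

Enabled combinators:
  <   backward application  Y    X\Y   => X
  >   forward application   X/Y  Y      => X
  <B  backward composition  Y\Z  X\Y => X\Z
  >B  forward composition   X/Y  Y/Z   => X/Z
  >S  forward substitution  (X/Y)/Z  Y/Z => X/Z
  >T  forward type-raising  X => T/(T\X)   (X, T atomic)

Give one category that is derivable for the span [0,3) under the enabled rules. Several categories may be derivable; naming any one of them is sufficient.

[0,3] S   <
  [0,2] S\PP   <B
    [0,1] "sent" : S\PP
    [1,2] "that" : S\S
  [2,3] "song" : S\(S\PP)

S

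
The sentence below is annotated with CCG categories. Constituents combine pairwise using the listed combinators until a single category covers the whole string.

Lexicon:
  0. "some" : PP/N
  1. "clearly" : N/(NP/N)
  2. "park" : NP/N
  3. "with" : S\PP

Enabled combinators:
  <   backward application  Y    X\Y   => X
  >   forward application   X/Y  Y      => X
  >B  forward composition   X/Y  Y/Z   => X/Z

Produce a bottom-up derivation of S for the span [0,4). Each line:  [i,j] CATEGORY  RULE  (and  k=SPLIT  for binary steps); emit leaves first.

[0,4] S   <
  [0,3] PP   >
    [0,1] "some" : PP/N
    [1,3] N   >
      [1,2] "clearly" : N/(NP/N)
      [2,3] "park" : NP/N
  [3,4] "with" : S\PP

[0,1] PP/N  lex  "some"
[1,2] N/(NP/N)  lex  "clearly"
[2,3] NP/N  lex  "park"
[1,3] N  >  k=2
[0,3] PP  >  k=1
[3,4] S\PP  lex  "with"
[0,4] S  <  k=3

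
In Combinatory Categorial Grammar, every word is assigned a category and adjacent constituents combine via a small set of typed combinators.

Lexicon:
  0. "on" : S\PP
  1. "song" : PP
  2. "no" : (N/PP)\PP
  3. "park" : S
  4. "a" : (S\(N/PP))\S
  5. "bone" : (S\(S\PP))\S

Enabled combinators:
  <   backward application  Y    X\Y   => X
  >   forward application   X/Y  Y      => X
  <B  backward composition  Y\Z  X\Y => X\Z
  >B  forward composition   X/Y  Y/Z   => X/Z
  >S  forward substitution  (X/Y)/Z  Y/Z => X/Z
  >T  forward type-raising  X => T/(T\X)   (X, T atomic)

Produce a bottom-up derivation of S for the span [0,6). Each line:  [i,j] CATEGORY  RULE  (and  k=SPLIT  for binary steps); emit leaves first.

[0,1] S\PP  lex  "on"
[1,2] PP  lex  "song"
[2,3] (N/PP)\PP  lex  "no"
[1,3] N/PP  <  k=2
[3,4] S  lex  "park"
[4,5] (S\(N/PP))\S  lex  "a"
[3,5] S\(N/PP)  <  k=4
[1,5] S  <  k=3
[5,6] (S\(S\PP))\S  lex  "bone"
[1,6] S\(S\PP)  <  k=5
[0,6] S  <  k=1

[0,6] S   <
  [0,1] "on" : S\PP
  [1,6] S\(S\PP)   <
    [1,5] S   <
      [1,3] N/PP   <
        [1,2] "song" : PP
        [2,3] "no" : (N/PP)\PP
      [3,5] S\(N/PP)   <
        [3,4] "park" : S
        [4,5] "a" : (S\(N/PP))\S
    [5,6] "bone" : (S\(S\PP))\S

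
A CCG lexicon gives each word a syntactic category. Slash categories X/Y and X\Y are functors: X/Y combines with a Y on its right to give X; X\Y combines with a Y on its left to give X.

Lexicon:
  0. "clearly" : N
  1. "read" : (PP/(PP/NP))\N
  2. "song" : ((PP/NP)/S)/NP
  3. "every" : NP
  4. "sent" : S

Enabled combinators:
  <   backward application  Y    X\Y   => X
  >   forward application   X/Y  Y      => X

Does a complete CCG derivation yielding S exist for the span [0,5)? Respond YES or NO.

N (PP/(PP/NP))\N ((PP/NP)/S)/NP NP S
CKY chart[0,5] = {PP}; S ∉ chart

NO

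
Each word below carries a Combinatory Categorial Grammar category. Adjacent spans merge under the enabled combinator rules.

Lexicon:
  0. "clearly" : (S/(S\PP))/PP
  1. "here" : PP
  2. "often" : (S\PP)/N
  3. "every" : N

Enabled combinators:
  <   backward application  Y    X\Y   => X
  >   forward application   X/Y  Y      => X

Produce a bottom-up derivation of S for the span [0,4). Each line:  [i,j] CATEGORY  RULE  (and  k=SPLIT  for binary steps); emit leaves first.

[0,1] (S/(S\PP))/PP  lex  "clearly"
[1,2] PP  lex  "here"
[0,2] S/(S\PP)  >  k=1
[2,3] (S\PP)/N  lex  "often"
[3,4] N  lex  "every"
[2,4] S\PP  >  k=3
[0,4] S  >  k=2

[0,4] S   >
  [0,2] S/(S\PP)   >
    [0,1] "clearly" : (S/(S\PP))/PP
    [1,2] "here" : PP
  [2,4] S\PP   >
    [2,3] "often" : (S\PP)/N
    [3,4] "every" : N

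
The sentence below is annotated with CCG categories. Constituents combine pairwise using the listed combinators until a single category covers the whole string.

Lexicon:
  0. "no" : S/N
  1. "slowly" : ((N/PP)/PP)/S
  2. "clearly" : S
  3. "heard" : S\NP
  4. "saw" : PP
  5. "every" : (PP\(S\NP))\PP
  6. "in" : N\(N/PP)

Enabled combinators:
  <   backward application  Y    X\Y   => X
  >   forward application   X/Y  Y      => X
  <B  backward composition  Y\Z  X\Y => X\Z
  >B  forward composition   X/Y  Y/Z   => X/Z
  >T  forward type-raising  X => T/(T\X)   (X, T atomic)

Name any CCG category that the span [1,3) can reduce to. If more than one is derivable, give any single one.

(N/PP)/PP

[0,7] S   >
  [0,1] "no" : S/N
  [1,7] N   <
    [1,6] N/PP   >
      [1,3] (N/PP)/PP   >
        [1,2] "slowly" : ((N/PP)/PP)/S
        [2,3] "clearly" : S
      [3,6] PP   <
        [3,4] "heard" : S\NP
        [4,6] PP\(S\NP)   <
          [4,5] "saw" : PP
          [5,6] "every" : (PP\(S\NP))\PP
    [6,7] "in" : N\(N/PP)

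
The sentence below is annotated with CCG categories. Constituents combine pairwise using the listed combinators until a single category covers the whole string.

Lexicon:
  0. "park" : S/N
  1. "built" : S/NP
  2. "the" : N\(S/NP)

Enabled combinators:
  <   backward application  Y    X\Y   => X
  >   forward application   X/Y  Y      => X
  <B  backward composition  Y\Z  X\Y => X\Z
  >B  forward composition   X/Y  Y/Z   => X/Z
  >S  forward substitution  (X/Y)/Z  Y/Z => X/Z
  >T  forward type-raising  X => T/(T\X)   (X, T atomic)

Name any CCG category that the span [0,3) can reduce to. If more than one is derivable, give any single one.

S

[0,3] S   >
  [0,1] "park" : S/N
  [1,3] N   <
    [1,2] "built" : S/NP
    [2,3] "the" : N\(S/NP)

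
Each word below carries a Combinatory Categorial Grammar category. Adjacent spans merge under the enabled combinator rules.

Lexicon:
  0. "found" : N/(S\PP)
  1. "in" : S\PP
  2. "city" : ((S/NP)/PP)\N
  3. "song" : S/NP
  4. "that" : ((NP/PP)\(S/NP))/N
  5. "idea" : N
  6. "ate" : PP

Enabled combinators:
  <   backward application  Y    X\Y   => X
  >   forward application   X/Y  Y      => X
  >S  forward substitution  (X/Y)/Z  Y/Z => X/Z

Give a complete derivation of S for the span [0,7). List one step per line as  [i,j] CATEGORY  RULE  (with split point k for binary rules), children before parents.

[0,7] S   >
  [0,6] S/PP   >S
    [0,3] (S/NP)/PP   <
      [0,2] N   >
        [0,1] "found" : N/(S\PP)
        [1,2] "in" : S\PP
      [2,3] "city" : ((S/NP)/PP)\N
    [3,6] NP/PP   <
      [3,4] "song" : S/NP
      [4,6] (NP/PP)\(S/NP)   >
        [4,5] "that" : ((NP/PP)\(S/NP))/N
        [5,6] "idea" : N
  [6,7] "ate" : PP

[0,1] N/(S\PP)  lex  "found"
[1,2] S\PP  lex  "in"
[0,2] N  >  k=1
[2,3] ((S/NP)/PP)\N  lex  "city"
[0,3] (S/NP)/PP  <  k=2
[3,4] S/NP  lex  "song"
[4,5] ((NP/PP)\(S/NP))/N  lex  "that"
[5,6] N  lex  "idea"
[4,6] (NP/PP)\(S/NP)  >  k=5
[3,6] NP/PP  <  k=4
[0,6] S/PP  >S  k=3
[6,7] PP  lex  "ate"
[0,7] S  >  k=6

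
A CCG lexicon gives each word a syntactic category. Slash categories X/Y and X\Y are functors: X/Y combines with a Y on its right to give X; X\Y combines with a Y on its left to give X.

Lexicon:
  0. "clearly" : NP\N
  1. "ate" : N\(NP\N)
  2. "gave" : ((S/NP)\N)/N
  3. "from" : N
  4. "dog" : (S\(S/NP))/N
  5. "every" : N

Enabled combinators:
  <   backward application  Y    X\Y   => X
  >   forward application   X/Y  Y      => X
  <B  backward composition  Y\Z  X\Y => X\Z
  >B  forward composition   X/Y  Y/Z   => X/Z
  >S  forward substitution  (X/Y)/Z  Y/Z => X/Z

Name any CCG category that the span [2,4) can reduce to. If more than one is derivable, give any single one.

[0,6] S   <
  [0,2] N   <
    [0,1] "clearly" : NP\N
    [1,2] "ate" : N\(NP\N)
  [2,6] S\N   <B
    [2,4] (S/NP)\N   >
      [2,3] "gave" : ((S/NP)\N)/N
      [3,4] "from" : N
    [4,6] S\(S/NP)   >
      [4,5] "dog" : (S\(S/NP))/N
      [5,6] "every" : N

(S/NP)\N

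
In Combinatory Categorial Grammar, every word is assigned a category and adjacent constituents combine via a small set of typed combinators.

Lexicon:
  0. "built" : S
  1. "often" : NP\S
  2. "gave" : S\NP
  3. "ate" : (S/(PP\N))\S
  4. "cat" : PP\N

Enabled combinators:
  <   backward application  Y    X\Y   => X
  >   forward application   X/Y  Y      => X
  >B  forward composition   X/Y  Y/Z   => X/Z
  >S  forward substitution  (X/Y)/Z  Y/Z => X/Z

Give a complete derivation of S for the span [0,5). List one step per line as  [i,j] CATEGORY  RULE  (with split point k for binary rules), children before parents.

[0,1] S  lex  "built"
[1,2] NP\S  lex  "often"
[0,2] NP  <  k=1
[2,3] S\NP  lex  "gave"
[0,3] S  <  k=2
[3,4] (S/(PP\N))\S  lex  "ate"
[0,4] S/(PP\N)  <  k=3
[4,5] PP\N  lex  "cat"
[0,5] S  >  k=4

[0,5] S   >
  [0,4] S/(PP\N)   <
    [0,3] S   <
      [0,2] NP   <
        [0,1] "built" : S
        [1,2] "often" : NP\S
      [2,3] "gave" : S\NP
    [3,4] "ate" : (S/(PP\N))\S
  [4,5] "cat" : PP\N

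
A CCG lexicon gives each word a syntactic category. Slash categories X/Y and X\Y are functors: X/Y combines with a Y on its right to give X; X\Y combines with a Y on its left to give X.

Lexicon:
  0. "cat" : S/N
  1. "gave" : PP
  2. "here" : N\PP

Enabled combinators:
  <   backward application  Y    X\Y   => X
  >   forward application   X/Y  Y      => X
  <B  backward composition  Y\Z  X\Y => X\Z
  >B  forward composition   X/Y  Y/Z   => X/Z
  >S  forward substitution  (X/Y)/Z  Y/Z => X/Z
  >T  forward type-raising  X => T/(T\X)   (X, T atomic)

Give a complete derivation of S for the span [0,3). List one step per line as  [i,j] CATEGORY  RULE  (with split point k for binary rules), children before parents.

[0,3] S   >
  [0,1] "cat" : S/N
  [1,3] N   <
    [1,2] "gave" : PP
    [2,3] "here" : N\PP

[0,1] S/N  lex  "cat"
[1,2] PP  lex  "gave"
[2,3] N\PP  lex  "here"
[1,3] N  <  k=2
[0,3] S  >  k=1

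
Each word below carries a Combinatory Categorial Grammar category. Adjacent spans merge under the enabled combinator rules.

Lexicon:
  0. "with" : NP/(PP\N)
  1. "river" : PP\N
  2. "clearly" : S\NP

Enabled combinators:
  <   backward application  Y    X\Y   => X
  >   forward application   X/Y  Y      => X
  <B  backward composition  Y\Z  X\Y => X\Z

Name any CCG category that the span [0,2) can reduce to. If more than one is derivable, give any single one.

[0,3] S   <
  [0,2] NP   >
    [0,1] "with" : NP/(PP\N)
    [1,2] "river" : PP\N
  [2,3] "clearly" : S\NP

NP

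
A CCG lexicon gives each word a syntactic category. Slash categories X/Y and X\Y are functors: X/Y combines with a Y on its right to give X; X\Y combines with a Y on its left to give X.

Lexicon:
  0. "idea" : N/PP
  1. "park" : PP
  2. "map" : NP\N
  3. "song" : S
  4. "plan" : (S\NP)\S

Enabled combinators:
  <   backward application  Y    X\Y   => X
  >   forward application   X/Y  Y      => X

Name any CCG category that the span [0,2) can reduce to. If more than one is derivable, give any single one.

N

[0,5] S   <
  [0,3] NP   <
    [0,2] N   >
      [0,1] "idea" : N/PP
      [1,2] "park" : PP
    [2,3] "map" : NP\N
  [3,5] S\NP   <
    [3,4] "song" : S
    [4,5] "plan" : (S\NP)\S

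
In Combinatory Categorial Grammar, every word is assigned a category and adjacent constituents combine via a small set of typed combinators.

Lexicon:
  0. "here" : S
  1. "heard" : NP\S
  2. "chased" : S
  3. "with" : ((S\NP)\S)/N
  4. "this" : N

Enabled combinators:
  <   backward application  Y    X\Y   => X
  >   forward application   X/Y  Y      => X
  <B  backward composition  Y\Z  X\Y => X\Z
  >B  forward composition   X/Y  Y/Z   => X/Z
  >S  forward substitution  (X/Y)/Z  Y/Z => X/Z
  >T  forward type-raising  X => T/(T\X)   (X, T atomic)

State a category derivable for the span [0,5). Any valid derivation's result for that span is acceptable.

S

[0,5] S   <
  [0,2] NP   <
    [0,1] "here" : S
    [1,2] "heard" : NP\S
  [2,5] S\NP   <
    [2,3] "chased" : S
    [3,5] (S\NP)\S   >
      [3,4] "with" : ((S\NP)\S)/N
      [4,5] "this" : N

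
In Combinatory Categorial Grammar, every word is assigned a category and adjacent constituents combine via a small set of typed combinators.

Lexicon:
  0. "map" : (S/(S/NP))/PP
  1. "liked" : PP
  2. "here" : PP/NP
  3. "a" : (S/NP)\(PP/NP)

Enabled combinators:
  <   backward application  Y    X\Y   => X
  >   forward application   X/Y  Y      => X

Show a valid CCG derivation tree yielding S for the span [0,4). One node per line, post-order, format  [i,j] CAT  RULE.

[0,4] S   >
  [0,2] S/(S/NP)   >
    [0,1] "map" : (S/(S/NP))/PP
    [1,2] "liked" : PP
  [2,4] S/NP   <
    [2,3] "here" : PP/NP
    [3,4] "a" : (S/NP)\(PP/NP)

[0,1] (S/(S/NP))/PP  lex  "map"
[1,2] PP  lex  "liked"
[0,2] S/(S/NP)  >  k=1
[2,3] PP/NP  lex  "here"
[3,4] (S/NP)\(PP/NP)  lex  "a"
[2,4] S/NP  <  k=3
[0,4] S  >  k=2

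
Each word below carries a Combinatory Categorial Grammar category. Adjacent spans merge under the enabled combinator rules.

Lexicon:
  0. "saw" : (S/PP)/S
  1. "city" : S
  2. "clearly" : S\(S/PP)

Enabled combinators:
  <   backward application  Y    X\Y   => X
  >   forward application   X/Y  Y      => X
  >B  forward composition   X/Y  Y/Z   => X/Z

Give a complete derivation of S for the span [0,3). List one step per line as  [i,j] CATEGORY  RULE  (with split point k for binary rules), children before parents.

[0,1] (S/PP)/S  lex  "saw"
[1,2] S  lex  "city"
[0,2] S/PP  >  k=1
[2,3] S\(S/PP)  lex  "clearly"
[0,3] S  <  k=2

[0,3] S   <
  [0,2] S/PP   >
    [0,1] "saw" : (S/PP)/S
    [1,2] "city" : S
  [2,3] "clearly" : S\(S/PP)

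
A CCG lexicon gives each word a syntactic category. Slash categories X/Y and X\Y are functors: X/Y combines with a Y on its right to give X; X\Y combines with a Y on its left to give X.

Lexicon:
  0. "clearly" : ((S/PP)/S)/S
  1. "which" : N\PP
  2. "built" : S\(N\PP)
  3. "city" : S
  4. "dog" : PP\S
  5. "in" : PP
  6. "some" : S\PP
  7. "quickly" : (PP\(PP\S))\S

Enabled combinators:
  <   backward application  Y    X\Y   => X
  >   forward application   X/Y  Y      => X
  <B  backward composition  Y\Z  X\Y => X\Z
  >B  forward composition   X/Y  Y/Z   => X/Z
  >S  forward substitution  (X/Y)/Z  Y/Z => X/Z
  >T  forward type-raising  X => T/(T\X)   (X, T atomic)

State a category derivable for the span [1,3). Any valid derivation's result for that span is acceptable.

S

[0,8] S   >
  [0,4] S/PP   >
    [0,3] (S/PP)/S   >
      [0,1] "clearly" : ((S/PP)/S)/S
      [1,3] S   <
        [1,2] "which" : N\PP
        [2,3] "built" : S\(N\PP)
    [3,4] "city" : S
  [4,8] PP   <
    [4,5] "dog" : PP\S
    [5,8] PP\(PP\S)   <
      [5,7] S   >
        [5,6] S/(S\PP)   >T
          [5,6] "in" : PP
        [6,7] "some" : S\PP
      [7,8] "quickly" : (PP\(PP\S))\S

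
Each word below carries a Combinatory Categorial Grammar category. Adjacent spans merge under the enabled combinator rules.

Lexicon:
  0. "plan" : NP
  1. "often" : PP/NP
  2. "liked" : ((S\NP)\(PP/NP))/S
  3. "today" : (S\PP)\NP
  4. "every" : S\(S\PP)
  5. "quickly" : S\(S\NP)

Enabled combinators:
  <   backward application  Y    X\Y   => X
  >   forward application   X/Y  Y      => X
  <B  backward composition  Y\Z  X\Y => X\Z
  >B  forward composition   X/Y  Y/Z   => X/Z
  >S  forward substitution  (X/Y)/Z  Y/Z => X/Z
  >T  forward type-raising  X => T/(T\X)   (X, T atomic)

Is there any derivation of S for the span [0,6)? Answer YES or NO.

[0,6] S   >
  [0,1] S/(S\NP)   >T
    [0,1] "plan" : NP
  [1,6] S\NP   <
    [1,2] "often" : PP/NP
    [2,6] (S\NP)\(PP/NP)   >
      [2,3] "liked" : ((S\NP)\(PP/NP))/S
      [3,6] S   <
        [3,5] S\NP   <B
          [3,4] "today" : (S\PP)\NP
          [4,5] "every" : S\(S\PP)
        [5,6] "quickly" : S\(S\NP)

YES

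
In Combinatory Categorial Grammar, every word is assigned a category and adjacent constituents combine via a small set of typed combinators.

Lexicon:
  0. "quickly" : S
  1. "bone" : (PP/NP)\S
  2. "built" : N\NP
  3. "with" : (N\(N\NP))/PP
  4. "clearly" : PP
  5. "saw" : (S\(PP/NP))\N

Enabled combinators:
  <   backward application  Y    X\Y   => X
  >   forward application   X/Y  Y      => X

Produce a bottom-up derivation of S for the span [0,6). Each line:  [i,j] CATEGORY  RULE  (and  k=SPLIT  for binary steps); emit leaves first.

[0,1] S  lex  "quickly"
[1,2] (PP/NP)\S  lex  "bone"
[0,2] PP/NP  <  k=1
[2,3] N\NP  lex  "built"
[3,4] (N\(N\NP))/PP  lex  "with"
[4,5] PP  lex  "clearly"
[3,5] N\(N\NP)  >  k=4
[2,5] N  <  k=3
[5,6] (S\(PP/NP))\N  lex  "saw"
[2,6] S\(PP/NP)  <  k=5
[0,6] S  <  k=2

[0,6] S   <
  [0,2] PP/NP   <
    [0,1] "quickly" : S
    [1,2] "bone" : (PP/NP)\S
  [2,6] S\(PP/NP)   <
    [2,5] N   <
      [2,3] "built" : N\NP
      [3,5] N\(N\NP)   >
        [3,4] "with" : (N\(N\NP))/PP
        [4,5] "clearly" : PP
    [5,6] "saw" : (S\(PP/NP))\N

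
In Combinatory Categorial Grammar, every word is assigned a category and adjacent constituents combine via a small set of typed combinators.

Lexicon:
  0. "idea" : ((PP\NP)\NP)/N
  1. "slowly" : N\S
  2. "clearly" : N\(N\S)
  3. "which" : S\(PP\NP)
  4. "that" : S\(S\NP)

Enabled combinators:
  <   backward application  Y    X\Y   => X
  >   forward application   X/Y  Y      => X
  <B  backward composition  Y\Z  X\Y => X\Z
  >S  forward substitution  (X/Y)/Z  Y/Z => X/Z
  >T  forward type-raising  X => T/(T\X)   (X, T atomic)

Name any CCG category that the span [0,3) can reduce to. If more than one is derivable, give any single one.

[0,5] S   <
  [0,4] S\NP   <B
    [0,3] (PP\NP)\NP   >
      [0,1] "idea" : ((PP\NP)\NP)/N
      [1,3] N   <
        [1,2] "slowly" : N\S
        [2,3] "clearly" : N\(N\S)
    [3,4] "which" : S\(PP\NP)
  [4,5] "that" : S\(S\NP)

(PP\NP)\NP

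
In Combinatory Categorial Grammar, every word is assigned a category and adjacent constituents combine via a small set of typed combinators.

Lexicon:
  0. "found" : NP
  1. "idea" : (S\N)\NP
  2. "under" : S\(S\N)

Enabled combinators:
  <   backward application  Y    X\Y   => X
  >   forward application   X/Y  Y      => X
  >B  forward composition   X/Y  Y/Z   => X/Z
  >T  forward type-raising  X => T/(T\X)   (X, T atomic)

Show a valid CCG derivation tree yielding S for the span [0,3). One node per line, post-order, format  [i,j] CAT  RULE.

[0,1] NP  lex  "found"
[1,2] (S\N)\NP  lex  "idea"
[0,2] S\N  <  k=1
[2,3] S\(S\N)  lex  "under"
[0,3] S  <  k=2

[0,3] S   <
  [0,2] S\N   <
    [0,1] "found" : NP
    [1,2] "idea" : (S\N)\NP
  [2,3] "under" : S\(S\N)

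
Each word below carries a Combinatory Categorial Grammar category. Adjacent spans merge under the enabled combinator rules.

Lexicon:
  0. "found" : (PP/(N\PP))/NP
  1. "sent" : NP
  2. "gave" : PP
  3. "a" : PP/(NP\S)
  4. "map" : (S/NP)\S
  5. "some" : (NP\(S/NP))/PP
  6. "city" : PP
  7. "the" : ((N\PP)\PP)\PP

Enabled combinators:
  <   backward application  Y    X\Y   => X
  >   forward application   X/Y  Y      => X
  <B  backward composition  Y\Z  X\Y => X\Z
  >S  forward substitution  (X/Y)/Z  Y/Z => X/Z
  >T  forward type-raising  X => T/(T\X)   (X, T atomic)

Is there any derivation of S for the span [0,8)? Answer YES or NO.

NO

(PP/(N\PP))/NP NP PP PP/(NP\S) (S/NP)\S (NP\(S/NP))/PP PP ((N\PP)\PP)\PP
CKY chart[0,8] = {N/(N\PP), NP/(NP\PP), PP, PP/(PP\PP), S/(S\PP)}; S ∉ chart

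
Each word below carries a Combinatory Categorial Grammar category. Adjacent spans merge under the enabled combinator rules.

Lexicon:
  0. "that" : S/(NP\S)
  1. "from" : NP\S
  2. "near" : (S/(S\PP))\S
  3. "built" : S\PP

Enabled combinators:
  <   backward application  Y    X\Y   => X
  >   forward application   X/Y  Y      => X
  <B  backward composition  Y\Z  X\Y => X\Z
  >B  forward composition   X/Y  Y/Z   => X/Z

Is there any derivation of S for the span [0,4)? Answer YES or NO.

YES

[0,4] S   >
  [0,3] S/(S\PP)   <
    [0,2] S   >
      [0,1] "that" : S/(NP\S)
      [1,2] "from" : NP\S
    [2,3] "near" : (S/(S\PP))\S
  [3,4] "built" : S\PP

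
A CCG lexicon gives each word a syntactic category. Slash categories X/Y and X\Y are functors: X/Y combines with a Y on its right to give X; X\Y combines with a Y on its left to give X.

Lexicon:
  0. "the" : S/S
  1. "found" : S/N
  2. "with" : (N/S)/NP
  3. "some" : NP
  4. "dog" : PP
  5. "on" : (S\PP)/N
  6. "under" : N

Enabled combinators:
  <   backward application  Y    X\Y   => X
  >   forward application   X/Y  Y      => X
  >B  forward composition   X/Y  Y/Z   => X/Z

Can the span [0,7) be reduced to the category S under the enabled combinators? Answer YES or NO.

[0,7] S   >
  [0,2] S/N   >B
    [0,1] "the" : S/S
    [1,2] "found" : S/N
  [2,7] N   >
    [2,4] N/S   >
      [2,3] "with" : (N/S)/NP
      [3,4] "some" : NP
    [4,7] S   <
      [4,5] "dog" : PP
      [5,7] S\PP   >
        [5,6] "on" : (S\PP)/N
        [6,7] "under" : N

YES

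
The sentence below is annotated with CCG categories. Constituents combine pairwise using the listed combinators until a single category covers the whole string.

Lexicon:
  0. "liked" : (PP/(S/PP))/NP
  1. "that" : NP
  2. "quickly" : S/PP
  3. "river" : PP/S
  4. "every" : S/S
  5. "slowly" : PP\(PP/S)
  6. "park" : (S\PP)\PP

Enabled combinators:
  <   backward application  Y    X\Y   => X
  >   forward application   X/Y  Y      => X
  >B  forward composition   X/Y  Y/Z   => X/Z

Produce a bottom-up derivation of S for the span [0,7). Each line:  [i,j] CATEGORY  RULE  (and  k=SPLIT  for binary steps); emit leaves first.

[0,7] S   <
  [0,3] PP   >
    [0,2] PP/(S/PP)   >
      [0,1] "liked" : (PP/(S/PP))/NP
      [1,2] "that" : NP
    [2,3] "quickly" : S/PP
  [3,7] S\PP   <
    [3,6] PP   <
      [3,5] PP/S   >B
        [3,4] "river" : PP/S
        [4,5] "every" : S/S
      [5,6] "slowly" : PP\(PP/S)
    [6,7] "park" : (S\PP)\PP

[0,1] (PP/(S/PP))/NP  lex  "liked"
[1,2] NP  lex  "that"
[0,2] PP/(S/PP)  >  k=1
[2,3] S/PP  lex  "quickly"
[0,3] PP  >  k=2
[3,4] PP/S  lex  "river"
[4,5] S/S  lex  "every"
[3,5] PP/S  >B  k=4
[5,6] PP\(PP/S)  lex  "slowly"
[3,6] PP  <  k=5
[6,7] (S\PP)\PP  lex  "park"
[3,7] S\PP  <  k=6
[0,7] S  <  k=3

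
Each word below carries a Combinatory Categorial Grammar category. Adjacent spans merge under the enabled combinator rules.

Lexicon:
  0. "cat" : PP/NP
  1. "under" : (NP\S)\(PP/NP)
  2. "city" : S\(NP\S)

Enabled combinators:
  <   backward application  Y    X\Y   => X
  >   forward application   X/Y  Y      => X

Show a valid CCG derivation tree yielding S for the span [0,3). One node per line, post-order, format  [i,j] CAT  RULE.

[0,1] PP/NP  lex  "cat"
[1,2] (NP\S)\(PP/NP)  lex  "under"
[0,2] NP\S  <  k=1
[2,3] S\(NP\S)  lex  "city"
[0,3] S  <  k=2

[0,3] S   <
  [0,2] NP\S   <
    [0,1] "cat" : PP/NP
    [1,2] "under" : (NP\S)\(PP/NP)
  [2,3] "city" : S\(NP\S)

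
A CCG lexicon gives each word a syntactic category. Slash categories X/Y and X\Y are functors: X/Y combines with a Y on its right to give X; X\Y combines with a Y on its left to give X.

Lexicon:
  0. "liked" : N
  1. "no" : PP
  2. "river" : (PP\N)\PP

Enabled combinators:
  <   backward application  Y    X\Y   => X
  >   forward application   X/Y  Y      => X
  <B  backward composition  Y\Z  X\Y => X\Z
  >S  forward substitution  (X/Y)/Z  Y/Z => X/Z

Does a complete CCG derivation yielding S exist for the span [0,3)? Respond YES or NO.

NO

N PP (PP\N)\PP
CKY chart[0,3] = {PP}; S ∉ chart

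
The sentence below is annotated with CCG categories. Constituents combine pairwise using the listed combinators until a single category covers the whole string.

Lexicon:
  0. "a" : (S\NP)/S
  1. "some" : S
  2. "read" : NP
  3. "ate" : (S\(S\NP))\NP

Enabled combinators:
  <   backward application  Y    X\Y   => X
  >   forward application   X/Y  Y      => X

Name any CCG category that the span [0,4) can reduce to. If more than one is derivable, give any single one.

S

[0,4] S   <
  [0,2] S\NP   >
    [0,1] "a" : (S\NP)/S
    [1,2] "some" : S
  [2,4] S\(S\NP)   <
    [2,3] "read" : NP
    [3,4] "ate" : (S\(S\NP))\NP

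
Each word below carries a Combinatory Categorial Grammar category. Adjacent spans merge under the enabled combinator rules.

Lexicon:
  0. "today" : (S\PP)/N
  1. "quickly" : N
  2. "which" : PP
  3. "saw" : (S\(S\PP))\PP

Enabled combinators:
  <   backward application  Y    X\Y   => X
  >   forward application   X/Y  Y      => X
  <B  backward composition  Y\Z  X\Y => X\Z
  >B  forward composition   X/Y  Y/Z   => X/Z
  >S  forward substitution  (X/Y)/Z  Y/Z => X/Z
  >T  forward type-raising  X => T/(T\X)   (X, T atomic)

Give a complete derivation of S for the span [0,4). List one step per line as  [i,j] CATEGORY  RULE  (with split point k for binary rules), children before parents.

[0,1] (S\PP)/N  lex  "today"
[1,2] N  lex  "quickly"
[0,2] S\PP  >  k=1
[2,3] PP  lex  "which"
[3,4] (S\(S\PP))\PP  lex  "saw"
[2,4] S\(S\PP)  <  k=3
[0,4] S  <  k=2

[0,4] S   <
  [0,2] S\PP   >
    [0,1] "today" : (S\PP)/N
    [1,2] "quickly" : N
  [2,4] S\(S\PP)   <
    [2,3] "which" : PP
    [3,4] "saw" : (S\(S\PP))\PP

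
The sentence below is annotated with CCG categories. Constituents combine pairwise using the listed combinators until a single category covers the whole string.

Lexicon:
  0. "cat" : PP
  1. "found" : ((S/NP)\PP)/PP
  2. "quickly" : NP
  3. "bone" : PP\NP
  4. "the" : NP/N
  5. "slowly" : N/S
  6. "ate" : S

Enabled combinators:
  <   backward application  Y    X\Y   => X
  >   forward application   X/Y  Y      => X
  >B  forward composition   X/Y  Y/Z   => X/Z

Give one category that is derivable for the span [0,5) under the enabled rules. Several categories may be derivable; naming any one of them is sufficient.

[0,7] S   >
  [0,5] S/N   >B
    [0,4] S/NP   <
      [0,1] "cat" : PP
      [1,4] (S/NP)\PP   >
        [1,2] "found" : ((S/NP)\PP)/PP
        [2,4] PP   <
          [2,3] "quickly" : NP
          [3,4] "bone" : PP\NP
    [4,5] "the" : NP/N
  [5,7] N   >
    [5,6] "slowly" : N/S
    [6,7] "ate" : S

S/N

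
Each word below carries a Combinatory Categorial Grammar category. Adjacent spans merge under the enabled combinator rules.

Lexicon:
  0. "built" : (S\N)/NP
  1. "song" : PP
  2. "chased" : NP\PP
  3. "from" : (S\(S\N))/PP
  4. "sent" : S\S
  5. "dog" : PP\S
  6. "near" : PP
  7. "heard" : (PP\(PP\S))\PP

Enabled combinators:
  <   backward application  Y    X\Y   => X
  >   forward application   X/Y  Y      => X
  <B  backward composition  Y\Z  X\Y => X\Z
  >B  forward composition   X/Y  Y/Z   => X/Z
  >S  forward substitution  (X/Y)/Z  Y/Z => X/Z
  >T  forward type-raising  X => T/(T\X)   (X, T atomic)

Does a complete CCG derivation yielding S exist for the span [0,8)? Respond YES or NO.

YES

[0,8] S   <
  [0,3] S\N   >
    [0,1] "built" : (S\N)/NP
    [1,3] NP   <
      [1,2] "song" : PP
      [2,3] "chased" : NP\PP
  [3,8] S\(S\N)   >
    [3,4] "from" : (S\(S\N))/PP
    [4,8] PP   <
      [4,6] PP\S   <B
        [4,5] "sent" : S\S
        [5,6] "dog" : PP\S
      [6,8] PP\(PP\S)   <
        [6,7] "near" : PP
        [7,8] "heard" : (PP\(PP\S))\PP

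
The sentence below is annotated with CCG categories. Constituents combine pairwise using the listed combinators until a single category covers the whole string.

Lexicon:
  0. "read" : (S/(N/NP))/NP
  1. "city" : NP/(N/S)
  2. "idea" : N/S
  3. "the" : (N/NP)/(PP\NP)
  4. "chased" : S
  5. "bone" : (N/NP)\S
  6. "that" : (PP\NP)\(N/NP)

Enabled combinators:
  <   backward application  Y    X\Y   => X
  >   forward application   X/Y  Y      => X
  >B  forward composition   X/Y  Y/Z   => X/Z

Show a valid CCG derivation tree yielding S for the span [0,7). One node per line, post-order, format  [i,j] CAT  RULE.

[0,1] (S/(N/NP))/NP  lex  "read"
[1,2] NP/(N/S)  lex  "city"
[2,3] N/S  lex  "idea"
[1,3] NP  >  k=2
[0,3] S/(N/NP)  >  k=1
[3,4] (N/NP)/(PP\NP)  lex  "the"
[4,5] S  lex  "chased"
[5,6] (N/NP)\S  lex  "bone"
[4,6] N/NP  <  k=5
[6,7] (PP\NP)\(N/NP)  lex  "that"
[4,7] PP\NP  <  k=6
[3,7] N/NP  >  k=4
[0,7] S  >  k=3

[0,7] S   >
  [0,3] S/(N/NP)   >
    [0,1] "read" : (S/(N/NP))/NP
    [1,3] NP   >
      [1,2] "city" : NP/(N/S)
      [2,3] "idea" : N/S
  [3,7] N/NP   >
    [3,4] "the" : (N/NP)/(PP\NP)
    [4,7] PP\NP   <
      [4,6] N/NP   <
        [4,5] "chased" : S
        [5,6] "bone" : (N/NP)\S
      [6,7] "that" : (PP\NP)\(N/NP)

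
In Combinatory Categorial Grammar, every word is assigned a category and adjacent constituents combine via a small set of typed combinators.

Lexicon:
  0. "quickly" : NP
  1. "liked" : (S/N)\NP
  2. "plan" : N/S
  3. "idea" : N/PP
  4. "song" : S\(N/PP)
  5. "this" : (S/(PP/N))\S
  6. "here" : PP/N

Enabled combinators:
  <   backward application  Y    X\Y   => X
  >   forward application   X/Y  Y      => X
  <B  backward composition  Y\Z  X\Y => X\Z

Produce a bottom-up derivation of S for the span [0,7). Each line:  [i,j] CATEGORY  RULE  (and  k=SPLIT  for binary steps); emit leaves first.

[0,7] S   >
  [0,6] S/(PP/N)   <
    [0,5] S   >
      [0,2] S/N   <
        [0,1] "quickly" : NP
        [1,2] "liked" : (S/N)\NP
      [2,5] N   >
        [2,3] "plan" : N/S
        [3,5] S   <
          [3,4] "idea" : N/PP
          [4,5] "song" : S\(N/PP)
    [5,6] "this" : (S/(PP/N))\S
  [6,7] "here" : PP/N

[0,1] NP  lex  "quickly"
[1,2] (S/N)\NP  lex  "liked"
[0,2] S/N  <  k=1
[2,3] N/S  lex  "plan"
[3,4] N/PP  lex  "idea"
[4,5] S\(N/PP)  lex  "song"
[3,5] S  <  k=4
[2,5] N  >  k=3
[0,5] S  >  k=2
[5,6] (S/(PP/N))\S  lex  "this"
[0,6] S/(PP/N)  <  k=5
[6,7] PP/N  lex  "here"
[0,7] S  >  k=6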